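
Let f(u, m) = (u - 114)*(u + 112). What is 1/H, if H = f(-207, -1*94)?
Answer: 1/30495 ≈ 3.2792e-5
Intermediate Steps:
f(u, m) = (-114 + u)*(112 + u)
H = 30495 (H = -12768 + (-207)² - 2*(-207) = -12768 + 42849 + 414 = 30495)
1/H = 1/30495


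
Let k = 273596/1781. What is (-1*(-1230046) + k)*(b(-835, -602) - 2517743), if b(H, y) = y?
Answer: -5517657434401090/1781 ≈ -3.0981e+12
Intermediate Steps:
k = 273596/1781 (k = 273596*(1/1781) = 273596/1781 ≈ 153.62)
(-1*(-1230046) + k)*(b(-835, -602) - 2517743) = (-1*(-1230046) + 273596/1781)*(-602 - 2517743) = (1230046 + 273596/1781)*(-2518345) = (2190985522/1781)*(-2518345) = -5517657434401090/1781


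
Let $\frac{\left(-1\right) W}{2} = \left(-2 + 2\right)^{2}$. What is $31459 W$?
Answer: $0$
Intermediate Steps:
$W = 0$ ($W = - 2 \left(-2 + 2\right)^{2} = - 2 \cdot 0^{2} = \left(-2\right) 0 = 0$)
$31459 W = 31459 \cdot 0 = 0$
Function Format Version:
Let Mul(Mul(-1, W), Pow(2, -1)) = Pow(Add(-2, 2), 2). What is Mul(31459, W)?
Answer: 0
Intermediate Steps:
W = 0 (W = Mul(-2, Pow(Add(-2, 2), 2)) = Mul(-2, Pow(0, 2)) = Mul(-2, 0) = 0)
Mul(31459, W) = Mul(31459, 0) = 0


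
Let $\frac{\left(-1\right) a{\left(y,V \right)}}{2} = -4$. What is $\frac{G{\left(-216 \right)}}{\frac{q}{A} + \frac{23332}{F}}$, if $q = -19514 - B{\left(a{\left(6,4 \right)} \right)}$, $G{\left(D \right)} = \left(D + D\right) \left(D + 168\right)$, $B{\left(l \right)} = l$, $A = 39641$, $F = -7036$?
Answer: $- \frac{160654507776}{29507239} \approx -5444.6$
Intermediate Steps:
$a{\left(y,V \right)} = 8$ ($a{\left(y,V \right)} = \left(-2\right) \left(-4\right) = 8$)
$G{\left(D \right)} = 2 D \left(168 + D\right)$
$q = -19522$ ($q = -19514 - 8 = -19522$)
$\frac{G{\left(-216 \right)}}{\frac{q}{A} + \frac{23332}{F}} = \frac{2 \left(-216\right) \left(168 - 216\right)}{- \frac{19522}{39641} + \frac{23332}{-7036}} = \frac{2 \left(-216\right) \left(-48\right)}{\left(-19522\right) \frac{1}{39641} + 23332 \left(- \frac{1}{7036}\right)} = \frac{20736}{- \frac{19522}{39641} - \frac{5833}{1759}} = \frac{20736}{- \frac{265565151}{69728519}} = 20736 \left(- \frac{69728519}{265565151}\right) = - \frac{160654507776}{29507239}$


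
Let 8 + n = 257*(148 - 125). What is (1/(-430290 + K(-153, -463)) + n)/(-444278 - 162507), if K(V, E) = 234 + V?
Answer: -2539523726/261044368065 ≈ -0.0097283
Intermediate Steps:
n = 5903 (n = -8 + 257*(148 - 125) = -8 + 257*23 = -8 + 5911 = 5903)
(1/(-430290 + K(-153, -463)) + n)/(-444278 - 162507) = (1/(-430290 + (234 - 153)) + 5903)/(-444278 - 162507) = (1/(-430290 + 81) + 5903)/(-606785) = (1/(-430209) + 5903)*(-1/606785) = (-1/430209 + 5903)*(-1/606785) = (2539523726/430209)*(-1/606785) = -2539523726/261044368065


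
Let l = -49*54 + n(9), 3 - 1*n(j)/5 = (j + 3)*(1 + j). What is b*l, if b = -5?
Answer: 16155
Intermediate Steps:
n(j) = 15 - 5*(1 + j)*(3 + j) (n(j) = 15 - 5*(j + 3)*(1 + j) = 15 - 5*(3 + j)*(1 + j) = 15 - 5*(1 + j)*(3 + j))
l = -3231 (l = -49*54 - 5*9*(4 + 9) = -2646 - 5*9*13 = -2646 - 585 = -3231)
b*l = -5*(-3231) = 16155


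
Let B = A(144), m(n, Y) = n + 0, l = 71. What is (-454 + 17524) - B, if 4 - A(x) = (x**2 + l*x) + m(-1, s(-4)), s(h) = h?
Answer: 48025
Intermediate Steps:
m(n, Y) = n
A(x) = 5 - x**2 - 71*x (A(x) = 4 - ((x**2 + 71*x) - 1) = 4 - (-1 + x**2 + 71*x) = 4 + (1 - x**2 - 71*x) = 5 - x**2 - 71*x)
B = -30955 (B = 5 - 1*144**2 - 71*144 = 5 - 1*20736 - 10224 = 5 - 20736 - 10224 = -30955)
(-454 + 17524) - B = (-454 + 17524) - 1*(-30955) = 17070 + 30955 = 48025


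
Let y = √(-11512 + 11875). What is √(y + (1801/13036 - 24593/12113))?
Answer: √(-11794673064408945 + 68568528875232716*√3)/78952534 ≈ 4.1425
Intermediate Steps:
y = 11*√3 (y = √363 = 11*√3 ≈ 19.053)
√(y + (1801/13036 - 24593/12113)) = √(11*√3 + (1801/13036 - 24593/12113)) = √(11*√3 - 298778835/157905068) = √(-298778835/157905068 + 11*√3)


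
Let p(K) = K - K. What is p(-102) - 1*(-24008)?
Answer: 24008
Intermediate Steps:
p(K) = 0
p(-102) - 1*(-24008) = 0 - 1*(-24008) = 0 + 24008 = 24008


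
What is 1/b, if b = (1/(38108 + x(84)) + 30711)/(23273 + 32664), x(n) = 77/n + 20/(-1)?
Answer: 25566956779/14036984649 ≈ 1.8214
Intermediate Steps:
x(n) = -20 + 77/n (x(n) = 77/n + 20*(-1) = 77/n - 20 = -20 + 77/n)
b = 14036984649/25566956779 (b = (1/(38108 + (-20 + 77/84)) + 30711)/(23273 + 32664) = (1/(38108 + (-20 + 77*(1/84))) + 30711)/55937 = (1/(38108 + (-20 + 11/12)) + 30711)*(1/55937) = (1/(38108 - 229/12) + 30711)*(1/55937) = (1/(457067/12) + 30711)*(1/55937) = (12/457067 + 30711)*(1/55937) = (14036984649/457067)*(1/55937) = 14036984649/25566956779 ≈ 0.54903)
1/b = 1/(14036984649/25566956779) = 25566956779/14036984649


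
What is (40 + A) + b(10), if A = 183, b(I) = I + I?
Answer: 243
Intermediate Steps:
b(I) = 2*I
(40 + A) + b(10) = (40 + 183) + 2*10 = 223 + 20 = 243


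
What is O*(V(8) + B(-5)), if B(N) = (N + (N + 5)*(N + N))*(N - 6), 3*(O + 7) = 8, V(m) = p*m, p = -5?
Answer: -65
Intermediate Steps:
V(m) = -5*m
O = -13/3 (O = -7 + (⅓)*8 = -7 + 8/3 = -13/3 ≈ -4.3333)
B(N) = (-6 + N)*(N + 2*N*(5 + N)) (B(N) = (N + (5 + N)*(2*N))*(-6 + N) = (N + 2*N*(5 + N))*(-6 + N) = (-6 + N)*(N + 2*N*(5 + N)))
O*(V(8) + B(-5)) = -13*(-5*8 - 5*(-66 - 1*(-5) + 2*(-5)²))/3 = -13*(-40 - 5*(-66 + 5 + 2*25))/3 = -13*(-40 - 5*(-66 + 5 + 50))/3 = -13*(-40 - 5*(-11))/3 = -13*(-40 + 55)/3 = -13/3*15 = -65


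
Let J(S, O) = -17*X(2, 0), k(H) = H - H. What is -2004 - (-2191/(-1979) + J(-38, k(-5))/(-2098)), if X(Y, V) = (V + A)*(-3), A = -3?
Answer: -8325391273/4151942 ≈ -2005.2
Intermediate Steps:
X(Y, V) = 9 - 3*V (X(Y, V) = (V - 3)*(-3) = (-3 + V)*(-3) = 9 - 3*V)
k(H) = 0
J(S, O) = -153 (J(S, O) = -17*(9 - 3*0) = -17*(9 + 0) = -17*9 = -153)
-2004 - (-2191/(-1979) + J(-38, k(-5))/(-2098)) = -2004 - (-2191/(-1979) - 153/(-2098)) = -2004 - (-2191*(-1/1979) - 153*(-1/2098)) = -2004 - (2191/1979 + 153/2098) = -2004 - 1*4899505/4151942 = -2004 - 4899505/4151942 = -8325391273/4151942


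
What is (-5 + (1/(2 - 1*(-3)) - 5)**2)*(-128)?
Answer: -57728/25 ≈ -2309.1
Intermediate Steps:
(-5 + (1/(2 - 1*(-3)) - 5)**2)*(-128) = (-5 + (1/(2 + 3) - 5)**2)*(-128) = (-5 + (1/5 - 5)**2)*(-128) = (-5 + (-24/5)**2)*(-128) = (-5 + 576/25)*(-128) = (451/25)*(-128) = -57728/25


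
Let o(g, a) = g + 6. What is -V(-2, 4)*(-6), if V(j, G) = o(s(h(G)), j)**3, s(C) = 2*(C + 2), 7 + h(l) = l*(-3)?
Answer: -131712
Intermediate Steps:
h(l) = -7 - 3*l (h(l) = -7 + l*(-3) = -7 - 3*l)
s(C) = 4 + 2*C (s(C) = 2*(2 + C) = 4 + 2*C)
o(g, a) = 6 + g
V(j, G) = (-4 - 6*G)**3 (V(j, G) = (6 + (4 + 2*(-7 - 3*G)))**3 = (6 + (4 + (-14 - 6*G)))**3 = (6 + (-10 - 6*G))**3 = (-4 - 6*G)**3)
-V(-2, 4)*(-6) = -(-8)*(2 + 3*4)**3*(-6) = -(-8)*(2 + 12)**3*(-6) = -(-8)*14**3*(-6) = -(-8)*2744*(-6) = -1*(-21952)*(-6) = 21952*(-6) = -131712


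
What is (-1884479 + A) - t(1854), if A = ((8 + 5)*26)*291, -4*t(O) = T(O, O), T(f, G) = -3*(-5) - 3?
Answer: -1786118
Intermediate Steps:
T(f, G) = 12 (T(f, G) = 15 - 3 = 12)
t(O) = -3 (t(O) = -1/4*12 = -3)
A = 98358 (A = (13*26)*291 = 338*291 = 98358)
(-1884479 + A) - t(1854) = (-1884479 + 98358) - 1*(-3) = -1786121 + 3 = -1786118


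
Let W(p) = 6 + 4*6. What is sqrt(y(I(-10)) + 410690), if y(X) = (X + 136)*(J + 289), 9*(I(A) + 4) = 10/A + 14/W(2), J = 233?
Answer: sqrt(107901690)/15 ≈ 692.50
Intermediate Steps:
W(p) = 30 (W(p) = 6 + 24 = 30)
I(A) = -533/135 + 10/(9*A) (I(A) = -4 + (10/A + 14/30)/9 = -4 + (10/A + 14*(1/30))/9 = -4 + (10/A + 7/15)/9 = -4 + (7/15 + 10/A)/9 = -4 + (7/135 + 10/(9*A)) = -533/135 + 10/(9*A))
y(X) = 70992 + 522*X (y(X) = (X + 136)*(233 + 289) = (136 + X)*522 = 70992 + 522*X)
sqrt(y(I(-10)) + 410690) = sqrt((70992 + 522*((1/135)*(150 - 533*(-10))/(-10))) + 410690) = sqrt((70992 + 522*((1/135)*(-1/10)*(150 + 5330))) + 410690) = sqrt((70992 + 522*((1/135)*(-1/10)*5480)) + 410690) = sqrt((70992 + 522*(-548/135)) + 410690) = sqrt((70992 - 31784/15) + 410690) = sqrt(1033096/15 + 410690) = sqrt(7193446/15) = sqrt(107901690)/15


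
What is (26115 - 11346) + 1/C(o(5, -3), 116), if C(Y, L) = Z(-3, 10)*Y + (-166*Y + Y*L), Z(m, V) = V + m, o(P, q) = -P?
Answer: 3175336/215 ≈ 14769.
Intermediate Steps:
C(Y, L) = -159*Y + L*Y (C(Y, L) = (10 - 3)*Y + (-166*Y + Y*L) = 7*Y + (-166*Y + L*Y) = -159*Y + L*Y)
(26115 - 11346) + 1/C(o(5, -3), 116) = (26115 - 11346) + 1/((-1*5)*(-159 + 116)) = 14769 + 1/(-5*(-43)) = 14769 + 1/215 = 3175336/215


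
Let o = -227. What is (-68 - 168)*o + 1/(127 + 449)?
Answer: 30857473/576 ≈ 53572.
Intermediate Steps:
(-68 - 168)*o + 1/(127 + 449) = (-68 - 168)*(-227) + 1/(127 + 449) = -236*(-227) + 1/576 = 53572 + 1/576 = 30857473/576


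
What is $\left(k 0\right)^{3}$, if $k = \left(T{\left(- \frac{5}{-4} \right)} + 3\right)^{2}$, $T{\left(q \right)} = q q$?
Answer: $0$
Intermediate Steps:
$T{\left(q \right)} = q^{2}$
$k = \frac{5329}{256}$ ($k = \left(\left(- \frac{5}{-4}\right)^{2} + 3\right)^{2} = \left(\left(\left(-5\right) \left(- \frac{1}{4}\right)\right)^{2} + 3\right)^{2} = \left(\left(\frac{5}{4}\right)^{2} + 3\right)^{2} = \left(\frac{25}{16} + 3\right)^{2} = \left(\frac{73}{16}\right)^{2} = \frac{5329}{256} \approx 20.816$)
$\left(k 0\right)^{3} = \left(\frac{5329}{256} \cdot 0\right)^{3} = 0^{3} = 0$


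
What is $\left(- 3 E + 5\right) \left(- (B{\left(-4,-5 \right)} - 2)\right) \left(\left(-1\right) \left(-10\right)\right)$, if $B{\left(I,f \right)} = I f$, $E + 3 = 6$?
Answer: $720$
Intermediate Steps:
$E = 3$ ($E = -3 + 6 = 3$)
$\left(- 3 E + 5\right) \left(- (B{\left(-4,-5 \right)} - 2)\right) \left(\left(-1\right) \left(-10\right)\right) = \left(\left(-3\right) 3 + 5\right) \left(- (\left(-4\right) \left(-5\right) - 2)\right) \left(\left(-1\right) \left(-10\right)\right) = \left(-9 + 5\right) \left(- (20 - 2)\right) 10 = - 4 \left(\left(-1\right) 18\right) 10 = \left(-4\right) \left(-18\right) 10 = 72 \cdot 10 = 720$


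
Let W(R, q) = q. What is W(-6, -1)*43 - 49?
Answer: -92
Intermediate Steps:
W(-6, -1)*43 - 49 = -1*43 - 49 = -43 - 49 = -92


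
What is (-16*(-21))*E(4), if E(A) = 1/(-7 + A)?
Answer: -112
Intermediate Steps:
(-16*(-21))*E(4) = (-16*(-21))/(-7 + 4) = 336/(-3) = 336*(-⅓) = -112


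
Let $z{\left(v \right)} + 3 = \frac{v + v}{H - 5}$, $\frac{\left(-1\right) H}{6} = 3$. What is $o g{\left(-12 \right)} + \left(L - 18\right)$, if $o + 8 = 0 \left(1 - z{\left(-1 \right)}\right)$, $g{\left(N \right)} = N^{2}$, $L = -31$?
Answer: $-1201$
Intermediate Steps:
$H = -18$ ($H = \left(-6\right) 3 = -18$)
$z{\left(v \right)} = -3 - \frac{2 v}{23}$ ($z{\left(v \right)} = -3 + \frac{v + v}{-18 - 5} = -3 + \frac{2 v}{-23} = -3 + 2 v \left(- \frac{1}{23}\right) = -3 - \frac{2 v}{23}$)
$o = -8$ ($o = -8 + 0 \left(1 - \left(-3 - - \frac{2}{23}\right)\right) = -8 + 0 \left(1 - \left(-3 + \frac{2}{23}\right)\right) = -8 + 0 \left(1 - - \frac{67}{23}\right) = -8 + 0 \left(1 + \frac{67}{23}\right) = -8 + 0 \cdot \frac{90}{23} = -8 + 0 = -8$)
$o g{\left(-12 \right)} + \left(L - 18\right) = - 8 \left(-12\right)^{2} - 49 = \left(-8\right) 144 - 49 = -1152 - 49 = -1201$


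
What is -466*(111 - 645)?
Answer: 248844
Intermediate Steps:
-466*(111 - 645) = -466*(-534) = 248844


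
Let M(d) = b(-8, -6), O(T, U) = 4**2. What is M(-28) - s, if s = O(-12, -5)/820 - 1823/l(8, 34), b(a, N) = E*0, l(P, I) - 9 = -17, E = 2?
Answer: -373747/1640 ≈ -227.89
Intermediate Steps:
l(P, I) = -8 (l(P, I) = 9 - 17 = -8)
O(T, U) = 16
b(a, N) = 0 (b(a, N) = 2*0 = 0)
M(d) = 0
s = 373747/1640 (s = 16/820 - 1823/(-8) = 16*(1/820) - 1823*(-1/8) = 4/205 + 1823/8 = 373747/1640 ≈ 227.89)
M(-28) - s = 0 - 1*373747/1640 = 0 - 373747/1640 = -373747/1640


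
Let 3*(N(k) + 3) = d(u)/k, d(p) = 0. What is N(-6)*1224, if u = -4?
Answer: -3672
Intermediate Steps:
N(k) = -3 (N(k) = -3 + (0/k)/3 = -3 + (⅓)*0 = -3 + 0 = -3)
N(-6)*1224 = -3*1224 = -3672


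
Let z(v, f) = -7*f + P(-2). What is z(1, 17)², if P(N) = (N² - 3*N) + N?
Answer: 12321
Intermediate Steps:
P(N) = N² - 2*N
z(v, f) = 8 - 7*f (z(v, f) = -7*f - 2*(-2 - 2) = -7*f - 2*(-4) = -7*f + 8 = 8 - 7*f)
z(1, 17)² = (8 - 7*17)² = (8 - 119)² = (-111)² = 12321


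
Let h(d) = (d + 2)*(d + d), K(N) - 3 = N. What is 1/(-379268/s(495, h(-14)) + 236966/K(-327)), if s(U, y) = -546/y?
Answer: 2106/489991049 ≈ 4.2980e-6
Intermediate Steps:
K(N) = 3 + N
h(d) = 2*d*(2 + d) (h(d) = (2 + d)*(2*d) = 2*d*(2 + d))
1/(-379268/s(495, h(-14)) + 236966/K(-327)) = 1/(-379268/((-546*(-1/(28*(2 - 14))))) + 236966/(3 - 327)) = 1/(-379268/((-546/(2*(-14)*(-12)))) + 236966/(-324)) = 1/(-379268/((-546/336)) + 236966*(-1/324)) = 1/(-379268/((-546*1/336)) - 118483/162) = 1/(-379268/(-13/8) - 118483/162) = 1/(-379268*(-8/13) - 118483/162) = 1/(3034144/13 - 118483/162) = 1/(489991049/2106) = 2106/489991049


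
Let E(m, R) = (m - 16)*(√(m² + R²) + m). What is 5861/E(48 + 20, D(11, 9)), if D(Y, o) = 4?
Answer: -99637/208 + 5861*√290/208 ≈ 0.82805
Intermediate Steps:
E(m, R) = (-16 + m)*(m + √(R² + m²)) (E(m, R) = (-16 + m)*(√(R² + m²) + m) = (-16 + m)*(m + √(R² + m²)))
5861/E(48 + 20, D(11, 9)) = 5861/((48 + 20)² - 16*(48 + 20) - 16*√(4² + (48 + 20)²) + (48 + 20)*√(4² + (48 + 20)²)) = 5861/(68² - 16*68 - 16*√(16 + 68²) + 68*√(16 + 68²)) = 5861/(4624 - 1088 - 16*√(16 + 4624) + 68*√(16 + 4624)) = 5861/(4624 - 1088 - 64*√290 + 68*√4640) = 5861/(4624 - 1088 - 64*√290 + 68*(4*√290)) = 5861/(4624 - 1088 - 64*√290 + 272*√290) = 5861/(3536 + 208*√290)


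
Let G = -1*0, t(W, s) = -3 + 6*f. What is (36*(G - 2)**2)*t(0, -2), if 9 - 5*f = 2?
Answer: 3888/5 ≈ 777.60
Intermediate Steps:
f = 7/5 (f = 9/5 - 1/5*2 = 9/5 - 2/5 = 7/5 ≈ 1.4000)
t(W, s) = 27/5 (t(W, s) = -3 + 6*(7/5) = -3 + 42/5 = 27/5)
G = 0
(36*(G - 2)**2)*t(0, -2) = (36*(0 - 2)**2)*(27/5) = (36*(-2)**2)*(27/5) = (36*4)*(27/5) = 144*(27/5) = 3888/5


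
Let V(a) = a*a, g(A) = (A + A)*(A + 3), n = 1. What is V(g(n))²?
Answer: 4096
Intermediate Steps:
g(A) = 2*A*(3 + A) (g(A) = (2*A)*(3 + A) = 2*A*(3 + A))
V(a) = a²
V(g(n))² = ((2*1*(3 + 1))²)² = ((2*1*4)²)² = (8²)² = 64² = 4096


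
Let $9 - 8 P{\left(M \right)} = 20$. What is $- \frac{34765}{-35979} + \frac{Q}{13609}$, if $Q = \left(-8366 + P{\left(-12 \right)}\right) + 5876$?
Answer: $\frac{3067837631}{3917105688} \approx 0.78319$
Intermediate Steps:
$P{\left(M \right)} = - \frac{11}{8}$ ($P{\left(M \right)} = \frac{9}{8} - \frac{5}{2} = - \frac{11}{8}$)
$Q = - \frac{19931}{8}$ ($Q = \left(-8366 - \frac{11}{8}\right) + 5876 = - \frac{66939}{8} + 5876 = - \frac{19931}{8} \approx -2491.4$)
$- \frac{34765}{-35979} + \frac{Q}{13609} = - \frac{34765}{-35979} - \frac{19931}{8 \cdot 13609} = \left(-34765\right) \left(- \frac{1}{35979}\right) - \frac{19931}{108872} = \frac{34765}{35979} - \frac{19931}{108872} = \frac{3067837631}{3917105688}$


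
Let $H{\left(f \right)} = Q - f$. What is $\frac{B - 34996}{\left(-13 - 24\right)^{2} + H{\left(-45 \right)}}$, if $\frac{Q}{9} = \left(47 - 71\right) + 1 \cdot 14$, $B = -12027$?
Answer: $- \frac{47023}{1324} \approx -35.516$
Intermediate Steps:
$Q = -90$ ($Q = 9 \left(\left(47 - 71\right) + 1 \cdot 14\right) = 9 \left(-24 + 14\right) = 9 \left(-10\right) = -90$)
$H{\left(f \right)} = -90 - f$
$\frac{B - 34996}{\left(-13 - 24\right)^{2} + H{\left(-45 \right)}} = \frac{-12027 - 34996}{\left(-13 - 24\right)^{2} - 45} = - \frac{47023}{\left(-37\right)^{2} + \left(-90 + 45\right)} = - \frac{47023}{1369 - 45} = - \frac{47023}{1324}$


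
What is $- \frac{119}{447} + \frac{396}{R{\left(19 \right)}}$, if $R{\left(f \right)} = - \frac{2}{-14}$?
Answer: $\frac{1238965}{447} \approx 2771.7$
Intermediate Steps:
$R{\left(f \right)} = \frac{1}{7}$ ($R{\left(f \right)} = \left(-2\right) \left(- \frac{1}{14}\right) = \frac{1}{7}$)
$- \frac{119}{447} + \frac{396}{R{\left(19 \right)}} = - \frac{119}{447} + 396 \frac{1}{\frac{1}{7}} = \left(-119\right) \frac{1}{447} + 396 \cdot 7 = - \frac{119}{447} + 2772 = \frac{1238965}{447}$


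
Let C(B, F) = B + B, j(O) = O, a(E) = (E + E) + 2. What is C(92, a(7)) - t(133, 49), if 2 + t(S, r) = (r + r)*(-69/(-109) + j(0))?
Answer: 13512/109 ≈ 123.96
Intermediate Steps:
a(E) = 2 + 2*E (a(E) = 2*E + 2 = 2 + 2*E)
t(S, r) = -2 + 138*r/109 (t(S, r) = -2 + (r + r)*(-69/(-109) + 0) = -2 + (2*r)*(-69*(-1/109) + 0) = -2 + (2*r)*(69/109 + 0) = -2 + (2*r)*(69/109) = -2 + 138*r/109)
C(B, F) = 2*B
C(92, a(7)) - t(133, 49) = 2*92 - (-2 + (138/109)*49) = 184 - (-2 + 6762/109) = 184 - 1*6544/109 = 184 - 6544/109 = 13512/109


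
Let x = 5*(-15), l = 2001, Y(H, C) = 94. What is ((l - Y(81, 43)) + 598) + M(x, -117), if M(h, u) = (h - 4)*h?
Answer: 8430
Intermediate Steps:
x = -75
M(h, u) = h*(-4 + h) (M(h, u) = (-4 + h)*h = h*(-4 + h))
((l - Y(81, 43)) + 598) + M(x, -117) = ((2001 - 1*94) + 598) - 75*(-4 - 75) = ((2001 - 94) + 598) - 75*(-79) = (1907 + 598) + 5925 = 2505 + 5925 = 8430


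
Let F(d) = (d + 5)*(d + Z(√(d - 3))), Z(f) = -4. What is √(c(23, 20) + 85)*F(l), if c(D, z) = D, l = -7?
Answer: 132*√3 ≈ 228.63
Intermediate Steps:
F(d) = (-4 + d)*(5 + d) (F(d) = (d + 5)*(d - 4) = (5 + d)*(-4 + d) = (-4 + d)*(5 + d))
√(c(23, 20) + 85)*F(l) = √(23 + 85)*(-20 - 7 + (-7)²) = √108*(-20 - 7 + 49) = (6*√3)*22 = 132*√3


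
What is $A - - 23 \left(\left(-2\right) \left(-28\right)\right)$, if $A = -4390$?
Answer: $-3102$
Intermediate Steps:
$A - - 23 \left(\left(-2\right) \left(-28\right)\right) = -4390 - - 23 \left(\left(-2\right) \left(-28\right)\right) = -4390 - \left(-23\right) 56 = -4390 - -1288 = -4390 + 1288 = -3102$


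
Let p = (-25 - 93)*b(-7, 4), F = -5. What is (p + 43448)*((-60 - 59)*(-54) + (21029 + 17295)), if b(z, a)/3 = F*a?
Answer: 2261128000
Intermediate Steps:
b(z, a) = -15*a (b(z, a) = 3*(-5*a) = -15*a)
p = 7080 (p = (-25 - 93)*(-15*4) = -118*(-60) = 7080)
(p + 43448)*((-60 - 59)*(-54) + (21029 + 17295)) = (7080 + 43448)*((-60 - 59)*(-54) + (21029 + 17295)) = 50528*(-119*(-54) + 38324) = 50528*(6426 + 38324) = 50528*44750 = 2261128000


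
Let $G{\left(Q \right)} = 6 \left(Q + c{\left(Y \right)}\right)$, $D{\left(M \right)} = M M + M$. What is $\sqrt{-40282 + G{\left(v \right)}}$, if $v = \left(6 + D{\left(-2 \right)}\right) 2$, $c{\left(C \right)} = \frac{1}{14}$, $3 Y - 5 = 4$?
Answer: $\frac{i \sqrt{1969093}}{7} \approx 200.46 i$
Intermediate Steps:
$Y = 3$ ($Y = \frac{5}{3} + \frac{1}{3} \cdot 4 = \frac{5}{3} + \frac{4}{3} = 3$)
$c{\left(C \right)} = \frac{1}{14}$
$D{\left(M \right)} = M + M^{2}$ ($D{\left(M \right)} = M^{2} + M = M + M^{2}$)
$v = 16$ ($v = \left(6 - 2 \left(1 - 2\right)\right) 2 = \left(6 - -2\right) 2 = \left(6 + 2\right) 2 = 8 \cdot 2 = 16$)
$G{\left(Q \right)} = \frac{3}{7} + 6 Q$ ($G{\left(Q \right)} = 6 \left(Q + \frac{1}{14}\right) = 6 \left(\frac{1}{14} + Q\right) = \frac{3}{7} + 6 Q$)
$\sqrt{-40282 + G{\left(v \right)}} = \sqrt{-40282 + \left(\frac{3}{7} + 6 \cdot 16\right)} = \sqrt{-40282 + \left(\frac{3}{7} + 96\right)} = \sqrt{-40282 + \frac{675}{7}} = \sqrt{- \frac{281299}{7}} = \frac{i \sqrt{1969093}}{7}$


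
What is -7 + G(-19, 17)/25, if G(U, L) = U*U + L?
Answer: 203/25 ≈ 8.1200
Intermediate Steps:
G(U, L) = L + U² (G(U, L) = U² + L = L + U²)
-7 + G(-19, 17)/25 = -7 + (17 + (-19)²)/25 = -7 + (17 + 361)*(1/25) = -7 + 378*(1/25) = -7 + 378/25 = 203/25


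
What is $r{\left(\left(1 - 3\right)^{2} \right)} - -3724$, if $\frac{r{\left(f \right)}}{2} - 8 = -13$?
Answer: $3714$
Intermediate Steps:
$r{\left(f \right)} = -10$ ($r{\left(f \right)} = 16 + 2 \left(-13\right) = 16 - 26 = -10$)
$r{\left(\left(1 - 3\right)^{2} \right)} - -3724 = -10 - -3724 = -10 + 3724 = 3714$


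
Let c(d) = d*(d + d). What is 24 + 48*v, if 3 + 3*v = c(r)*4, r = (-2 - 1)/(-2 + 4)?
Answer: 264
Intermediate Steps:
r = -3/2 ≈ -1.5000
c(d) = 2*d**2 (c(d) = d*(2*d) = 2*d**2)
v = 5 (v = -1 + ((2*(-3/2)**2)*4)/3 = -1 + ((2*(9/4))*4)/3 = -1 + ((9/2)*4)/3 = -1 + (1/3)*18 = -1 + 6 = 5)
24 + 48*v = 24 + 48*5 = 24 + 240 = 264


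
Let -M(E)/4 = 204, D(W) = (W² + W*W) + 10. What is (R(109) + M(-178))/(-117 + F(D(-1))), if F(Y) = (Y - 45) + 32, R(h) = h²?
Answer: -11065/118 ≈ -93.771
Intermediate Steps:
D(W) = 10 + 2*W² (D(W) = (W² + W²) + 10 = 2*W² + 10 = 10 + 2*W²)
M(E) = -816 (M(E) = -4*204 = -816)
F(Y) = -13 + Y (F(Y) = (-45 + Y) + 32 = -13 + Y)
(R(109) + M(-178))/(-117 + F(D(-1))) = (109² - 816)/(-117 + (-13 + (10 + 2*(-1)²))) = (11881 - 816)/(-117 + (-13 + (10 + 2*1))) = 11065/(-117 + (-13 + (10 + 2))) = 11065/(-117 + (-13 + 12)) = 11065/(-117 - 1) = 11065/(-118) = 11065*(-1/118) = -11065/118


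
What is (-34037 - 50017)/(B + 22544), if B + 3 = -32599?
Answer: 42027/5029 ≈ 8.3569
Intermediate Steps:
B = -32602 (B = -3 - 32599 = -32602)
(-34037 - 50017)/(B + 22544) = (-34037 - 50017)/(-32602 + 22544) = -84054/(-10058) = -84054*(-1/10058) = 42027/5029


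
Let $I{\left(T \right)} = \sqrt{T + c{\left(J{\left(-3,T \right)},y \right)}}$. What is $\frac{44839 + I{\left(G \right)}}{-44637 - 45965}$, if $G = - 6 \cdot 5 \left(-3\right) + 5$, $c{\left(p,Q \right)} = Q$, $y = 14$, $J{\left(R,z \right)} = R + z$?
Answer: $- \frac{44839}{90602} - \frac{\sqrt{109}}{90602} \approx -0.49502$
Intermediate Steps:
$G = 95$ ($G = \left(-6\right) \left(-15\right) + 5 = 90 + 5 = 95$)
$I{\left(T \right)} = \sqrt{14 + T}$ ($I{\left(T \right)} = \sqrt{T + 14} = \sqrt{14 + T}$)
$\frac{44839 + I{\left(G \right)}}{-44637 - 45965} = \frac{44839 + \sqrt{14 + 95}}{-44637 - 45965} = \frac{44839 + \sqrt{109}}{-90602} = \left(44839 + \sqrt{109}\right) \left(- \frac{1}{90602}\right) = - \frac{44839}{90602} - \frac{\sqrt{109}}{90602}$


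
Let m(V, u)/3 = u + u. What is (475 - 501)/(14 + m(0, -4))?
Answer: 13/5 ≈ 2.6000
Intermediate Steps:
m(V, u) = 6*u (m(V, u) = 3*(u + u) = 3*(2*u) = 6*u)
(475 - 501)/(14 + m(0, -4)) = (475 - 501)/(14 + 6*(-4)) = -26/(14 - 24) = -26/(-10) = -26*(-1/10) = 13/5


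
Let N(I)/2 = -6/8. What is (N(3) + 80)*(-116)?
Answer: -9106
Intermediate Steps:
N(I) = -3/2 (N(I) = 2*(-6/8) = 2*(-6*⅛) = 2*(-¾) = -3/2)
(N(3) + 80)*(-116) = (-3/2 + 80)*(-116) = (157/2)*(-116) = -9106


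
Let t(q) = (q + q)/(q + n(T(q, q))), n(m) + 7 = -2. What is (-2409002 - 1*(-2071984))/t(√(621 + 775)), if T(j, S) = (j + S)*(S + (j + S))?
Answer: -168509 + 1516581*√349/698 ≈ -1.2792e+5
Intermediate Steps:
T(j, S) = (S + j)*(j + 2*S) (T(j, S) = (S + j)*(S + (S + j)) = (S + j)*(j + 2*S))
n(m) = -9 (n(m) = -7 - 2 = -9)
t(q) = 2*q/(-9 + q) (t(q) = (q + q)/(q - 9) = (2*q)/(-9 + q) = 2*q/(-9 + q))
(-2409002 - 1*(-2071984))/t(√(621 + 775)) = (-2409002 - 1*(-2071984))/((2*√(621 + 775)/(-9 + √(621 + 775)))) = (-2409002 + 2071984)/((2*√1396/(-9 + √1396))) = -337018*√349*(-9 + 2*√349)/1396 = -168509*√349*(-9 + 2*√349)/698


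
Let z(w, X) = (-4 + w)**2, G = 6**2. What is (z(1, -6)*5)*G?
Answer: 1620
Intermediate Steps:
G = 36
(z(1, -6)*5)*G = ((-4 + 1)**2*5)*36 = ((-3)**2*5)*36 = (9*5)*36 = 45*36 = 1620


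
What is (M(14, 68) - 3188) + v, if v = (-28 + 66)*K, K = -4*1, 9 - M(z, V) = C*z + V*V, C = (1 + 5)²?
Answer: -8459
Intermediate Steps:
C = 36 (C = 6² = 36)
M(z, V) = 9 - V² - 36*z (M(z, V) = 9 - (36*z + V*V) = 9 - (36*z + V²) = 9 - (V² + 36*z) = 9 + (-V² - 36*z) = 9 - V² - 36*z)
K = -4
v = -152 (v = (-28 + 66)*(-4) = 38*(-4) = -152)
(M(14, 68) - 3188) + v = ((9 - 1*68² - 36*14) - 3188) - 152 = ((9 - 1*4624 - 504) - 3188) - 152 = ((9 - 4624 - 504) - 3188) - 152 = (-5119 - 3188) - 152 = -8307 - 152 = -8459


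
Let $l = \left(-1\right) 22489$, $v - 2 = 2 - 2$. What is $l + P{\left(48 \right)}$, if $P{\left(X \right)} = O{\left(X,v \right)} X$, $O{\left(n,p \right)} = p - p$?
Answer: $-22489$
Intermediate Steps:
$v = 2$ ($v = 2 + \left(2 - 2\right) = 2 + 0 = 2$)
$O{\left(n,p \right)} = 0$
$P{\left(X \right)} = 0$ ($P{\left(X \right)} = 0 X = 0$)
$l = -22489$
$l + P{\left(48 \right)} = -22489 + 0 = -22489$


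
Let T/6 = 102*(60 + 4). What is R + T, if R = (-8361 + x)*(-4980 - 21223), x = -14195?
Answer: 591074036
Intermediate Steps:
T = 39168 (T = 6*(102*(60 + 4)) = 6*(102*64) = 6*6528 = 39168)
R = 591034868 (R = (-8361 - 14195)*(-4980 - 21223) = -22556*(-26203) = 591034868)
R + T = 591034868 + 39168 = 591074036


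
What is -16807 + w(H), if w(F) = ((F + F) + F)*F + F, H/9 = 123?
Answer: 3660647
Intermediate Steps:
H = 1107 (H = 9*123 = 1107)
w(F) = F + 3*F² (w(F) = (2*F + F)*F + F = (3*F)*F + F = 3*F² + F = F + 3*F²)
-16807 + w(H) = -16807 + 1107*(1 + 3*1107) = -16807 + 1107*(1 + 3321) = -16807 + 1107*3322 = -16807 + 3677454 = 3660647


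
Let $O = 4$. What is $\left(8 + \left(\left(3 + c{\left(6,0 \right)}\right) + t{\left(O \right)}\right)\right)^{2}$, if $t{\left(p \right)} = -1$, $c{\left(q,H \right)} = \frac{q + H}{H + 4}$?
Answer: $\frac{529}{4} \approx 132.25$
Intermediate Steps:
$c{\left(q,H \right)} = \frac{H + q}{4 + H}$
$\left(8 + \left(\left(3 + c{\left(6,0 \right)}\right) + t{\left(O \right)}\right)\right)^{2} = \left(8 + \left(\left(3 + \frac{0 + 6}{4 + 0}\right) - 1\right)\right)^{2} = \left(8 + \left(\left(3 + \frac{1}{4} \cdot 6\right) - 1\right)\right)^{2} = \left(8 + \left(\left(3 + \frac{3}{2}\right) - 1\right)\right)^{2} = \left(8 + \left(\frac{9}{2} - 1\right)\right)^{2} = \left(8 + \frac{7}{2}\right)^{2} = \left(\frac{23}{2}\right)^{2} = \frac{529}{4}$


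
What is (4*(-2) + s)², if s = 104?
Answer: 9216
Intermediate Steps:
(4*(-2) + s)² = (4*(-2) + 104)² = (-8 + 104)² = 96² = 9216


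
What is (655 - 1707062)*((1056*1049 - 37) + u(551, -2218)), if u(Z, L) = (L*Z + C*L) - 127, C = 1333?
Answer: 5240601142724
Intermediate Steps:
u(Z, L) = -127 + 1333*L + L*Z (u(Z, L) = (L*Z + 1333*L) - 127 = (1333*L + L*Z) - 127 = -127 + 1333*L + L*Z)
(655 - 1707062)*((1056*1049 - 37) + u(551, -2218)) = (655 - 1707062)*((1056*1049 - 37) + (-127 + 1333*(-2218) - 2218*551)) = -1706407*((1107744 - 37) + (-127 - 2956594 - 1222118)) = -1706407*(1107707 - 4178839) = -1706407*(-3071132) = 5240601142724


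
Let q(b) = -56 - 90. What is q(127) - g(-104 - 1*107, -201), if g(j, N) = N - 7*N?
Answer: -1352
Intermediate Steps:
q(b) = -146
g(j, N) = -6*N
q(127) - g(-104 - 1*107, -201) = -146 - (-6)*(-201) = -146 - 1*1206 = -146 - 1206 = -1352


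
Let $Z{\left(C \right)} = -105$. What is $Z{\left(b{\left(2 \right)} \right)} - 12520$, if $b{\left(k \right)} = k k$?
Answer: $-12625$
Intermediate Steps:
$b{\left(k \right)} = k^{2}$
$Z{\left(b{\left(2 \right)} \right)} - 12520 = -105 - 12520 = -12625$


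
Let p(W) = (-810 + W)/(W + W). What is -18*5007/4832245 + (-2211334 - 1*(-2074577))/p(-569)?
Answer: -752039833214924/6663665855 ≈ -1.1286e+5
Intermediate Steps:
p(W) = (-810 + W)/(2*W) (p(W) = (-810 + W)/((2*W)) = (-810 + W)*(1/(2*W)) = (-810 + W)/(2*W))
-18*5007/4832245 + (-2211334 - 1*(-2074577))/p(-569) = -18*5007/4832245 + (-2211334 - 1*(-2074577))/(((1/2)*(-810 - 569)/(-569))) = -90126*1/4832245 + (-2211334 + 2074577)/(((1/2)*(-1/569)*(-1379))) = -90126/4832245 - 136757/1379/1138 = -90126/4832245 - 136757*1138/1379 = -90126/4832245 - 155629466/1379 = -752039833214924/6663665855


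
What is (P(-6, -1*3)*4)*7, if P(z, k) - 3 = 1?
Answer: 112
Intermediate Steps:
P(z, k) = 4 (P(z, k) = 3 + 1 = 4)
(P(-6, -1*3)*4)*7 = (4*4)*7 = 16*7 = 112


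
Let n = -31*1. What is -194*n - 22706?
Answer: -16692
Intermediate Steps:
n = -31
-194*n - 22706 = -194*(-31) - 22706 = 6014 - 22706 = -16692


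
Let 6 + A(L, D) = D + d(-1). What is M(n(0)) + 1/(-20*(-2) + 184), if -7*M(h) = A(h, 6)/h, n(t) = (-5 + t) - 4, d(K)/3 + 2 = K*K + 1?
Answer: 1/224 ≈ 0.0044643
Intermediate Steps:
d(K) = -3 + 3*K² (d(K) = -6 + 3*(K*K + 1) = -6 + 3*(K² + 1) = -6 + 3*(1 + K²) = -6 + (3 + 3*K²) = -3 + 3*K²)
n(t) = -9 + t
A(L, D) = -6 + D (A(L, D) = -6 + (D + (-3 + 3*(-1)²)) = -6 + (D + (-3 + 3*1)) = -6 + (D + (-3 + 3)) = -6 + (D + 0) = -6 + D)
M(h) = 0 (M(h) = -(-6 + 6)/(7*h) = -0/h = -⅐*0 = 0)
M(n(0)) + 1/(-20*(-2) + 184) = 0 + 1/(-20*(-2) + 184) = 0 + 1/(40 + 184) = 0 + 1/224 = 1/224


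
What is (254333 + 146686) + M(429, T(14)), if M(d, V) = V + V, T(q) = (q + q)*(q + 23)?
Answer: 403091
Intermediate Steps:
T(q) = 2*q*(23 + q) (T(q) = (2*q)*(23 + q) = 2*q*(23 + q))
M(d, V) = 2*V
(254333 + 146686) + M(429, T(14)) = (254333 + 146686) + 2*(2*14*(23 + 14)) = 401019 + 2*(2*14*37) = 401019 + 2*1036 = 401019 + 2072 = 403091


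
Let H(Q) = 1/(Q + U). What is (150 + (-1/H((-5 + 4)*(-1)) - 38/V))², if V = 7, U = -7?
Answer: 1110916/49 ≈ 22672.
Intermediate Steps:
H(Q) = 1/(-7 + Q) (H(Q) = 1/(Q - 7) = 1/(-7 + Q))
(150 + (-1/H((-5 + 4)*(-1)) - 38/V))² = (150 + (-1/(1/(-7 + (-5 + 4)*(-1))) - 38/7))² = (150 + (-1/(1/(-7 - 1*(-1))) - 38*⅐))² = (150 + (-1/(1/(-7 + 1)) - 38/7))² = (150 + (-1/(1/(-6)) - 38/7))² = (150 + (-1/(-⅙) - 38/7))² = (150 + (-1*(-6) - 38/7))² = (150 + (6 - 38/7))² = (150 + 4/7)² = (1054/7)² = 1110916/49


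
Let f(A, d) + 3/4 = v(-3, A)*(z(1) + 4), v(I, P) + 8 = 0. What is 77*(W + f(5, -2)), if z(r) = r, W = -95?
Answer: -41811/4 ≈ -10453.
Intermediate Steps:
v(I, P) = -8 (v(I, P) = -8 + 0 = -8)
f(A, d) = -163/4 (f(A, d) = -¾ - 8*(1 + 4) = -¾ - 8*5 = -¾ - 40 = -163/4)
77*(W + f(5, -2)) = 77*(-95 - 163/4) = 77*(-543/4) = -41811/4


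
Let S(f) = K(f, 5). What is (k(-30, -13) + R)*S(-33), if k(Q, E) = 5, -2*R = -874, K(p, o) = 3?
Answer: 1326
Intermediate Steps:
R = 437 (R = -½*(-874) = 437)
S(f) = 3
(k(-30, -13) + R)*S(-33) = (5 + 437)*3 = 442*3 = 1326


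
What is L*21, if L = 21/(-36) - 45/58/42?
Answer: -733/58 ≈ -12.638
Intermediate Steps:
L = -733/1218 (L = 21*(-1/36) - 45*1/58*(1/42) = -7/12 - 45/58*1/42 = -7/12 - 15/812 = -733/1218 ≈ -0.60181)
L*21 = -733/1218*21 = -733/58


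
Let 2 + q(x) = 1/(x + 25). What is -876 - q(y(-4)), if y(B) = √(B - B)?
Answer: -21851/25 ≈ -874.04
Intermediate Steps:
y(B) = 0 (y(B) = √0 = 0)
q(x) = -2 + 1/(25 + x) (q(x) = -2 + 1/(x + 25) = -2 + 1/(25 + x))
-876 - q(y(-4)) = -876 - (-49 - 2*0)/(25 + 0) = -876 - (-49 + 0)/25 = -876 - (-49)/25 = -876 - 1*(-49/25) = -876 + 49/25 = -21851/25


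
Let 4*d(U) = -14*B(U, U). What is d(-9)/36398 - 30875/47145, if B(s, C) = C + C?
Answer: -224163623/343196742 ≈ -0.65316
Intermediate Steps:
B(s, C) = 2*C
d(U) = -7*U (d(U) = (-28*U)/4 = -7*U)
d(-9)/36398 - 30875/47145 = -7*(-9)/36398 - 30875/47145 = 63*(1/36398) - 30875*1/47145 = 63/36398 - 6175/9429 = -224163623/343196742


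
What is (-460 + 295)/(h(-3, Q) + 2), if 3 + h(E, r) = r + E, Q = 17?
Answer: -165/13 ≈ -12.692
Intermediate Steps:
h(E, r) = -3 + E + r (h(E, r) = -3 + (r + E) = -3 + (E + r) = -3 + E + r)
(-460 + 295)/(h(-3, Q) + 2) = (-460 + 295)/((-3 - 3 + 17) + 2) = -165/(11 + 2) = -165/13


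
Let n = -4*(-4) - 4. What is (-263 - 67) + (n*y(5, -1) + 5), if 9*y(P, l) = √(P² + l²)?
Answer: -325 + 4*√26/3 ≈ -318.20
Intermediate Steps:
y(P, l) = √(P² + l²)/9
n = 12 (n = 16 - 4 = 12)
(-263 - 67) + (n*y(5, -1) + 5) = (-263 - 67) + (12*(√(5² + (-1)²)/9) + 5) = -330 + (12*(√(25 + 1)/9) + 5) = -330 + (12*(√26/9) + 5) = -330 + (4*√26/3 + 5) = -330 + (5 + 4*√26/3) = -325 + 4*√26/3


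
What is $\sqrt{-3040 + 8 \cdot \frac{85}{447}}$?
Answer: $\frac{10 i \sqrt{6071154}}{447} \approx 55.122 i$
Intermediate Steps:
$\sqrt{-3040 + 8 \cdot \frac{85}{447}} = \sqrt{-3040 + \frac{680}{447}} = \sqrt{- \frac{1358200}{447}} = \frac{10 i \sqrt{6071154}}{447}$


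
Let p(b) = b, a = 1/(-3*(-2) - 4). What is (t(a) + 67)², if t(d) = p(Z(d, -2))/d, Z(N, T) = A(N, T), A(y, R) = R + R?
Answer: 3481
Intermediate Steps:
A(y, R) = 2*R
Z(N, T) = 2*T
a = ½ (a = 1/(6 - 4) = 1/2 = ½ ≈ 0.50000)
t(d) = -4/d (t(d) = (2*(-2))/d = -4/d)
(t(a) + 67)² = (-4/½ + 67)² = (-4*2 + 67)² = (-8 + 67)² = 59² = 3481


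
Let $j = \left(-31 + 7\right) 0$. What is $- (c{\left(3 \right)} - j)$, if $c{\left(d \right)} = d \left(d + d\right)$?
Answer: $-18$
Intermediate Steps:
$c{\left(d \right)} = 2 d^{2}$ ($c{\left(d \right)} = d 2 d = 2 d^{2}$)
$j = 0$ ($j = \left(-24\right) 0 = 0$)
$- (c{\left(3 \right)} - j) = - (2 \cdot 3^{2} - 0) = - (2 \cdot 9 + 0) = - (18 + 0) = \left(-1\right) 18 = -18$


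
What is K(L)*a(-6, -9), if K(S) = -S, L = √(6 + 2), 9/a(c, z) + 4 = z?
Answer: 18*√2/13 ≈ 1.9581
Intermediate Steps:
a(c, z) = 9/(-4 + z)
L = 2*√2 (L = √8 = 2*√2 ≈ 2.8284)
K(L)*a(-6, -9) = (-2*√2)*(9/(-4 - 9)) = (-2*√2)*(9/(-13)) = (-2*√2)*(9*(-1/13)) = -2*√2*(-9/13) = 18*√2/13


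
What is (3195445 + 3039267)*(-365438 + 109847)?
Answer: -1593536274792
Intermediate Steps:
(3195445 + 3039267)*(-365438 + 109847) = 6234712*(-255591) = -1593536274792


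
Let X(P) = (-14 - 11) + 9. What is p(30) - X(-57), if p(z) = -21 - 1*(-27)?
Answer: 22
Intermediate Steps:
p(z) = 6 (p(z) = -21 + 27 = 6)
X(P) = -16 (X(P) = -25 + 9 = -16)
p(30) - X(-57) = 6 - 1*(-16) = 6 + 16 = 22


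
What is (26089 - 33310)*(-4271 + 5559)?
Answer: -9300648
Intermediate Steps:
(26089 - 33310)*(-4271 + 5559) = -7221*1288 = -9300648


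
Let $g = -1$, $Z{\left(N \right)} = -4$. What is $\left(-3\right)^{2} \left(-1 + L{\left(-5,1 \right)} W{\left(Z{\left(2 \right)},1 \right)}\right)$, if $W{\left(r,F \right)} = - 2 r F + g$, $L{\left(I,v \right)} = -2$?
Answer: $-135$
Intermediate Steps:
$W{\left(r,F \right)} = -1 - 2 F r$ ($W{\left(r,F \right)} = - 2 r F - 1 = - 2 F r - 1 = -1 - 2 F r$)
$\left(-3\right)^{2} \left(-1 + L{\left(-5,1 \right)} W{\left(Z{\left(2 \right)},1 \right)}\right) = \left(-3\right)^{2} \left(-1 - 2 \left(-1 - 2 \left(-4\right)\right)\right) = 9 \left(-1 - 2 \left(-1 + 8\right)\right) = 9 \left(-1 - 14\right) = 9 \left(-15\right) = -135$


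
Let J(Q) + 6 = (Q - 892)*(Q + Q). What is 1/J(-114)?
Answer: 1/229362 ≈ 4.3599e-6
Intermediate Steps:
J(Q) = -6 + 2*Q*(-892 + Q) (J(Q) = -6 + (Q - 892)*(Q + Q) = -6 + (-892 + Q)*(2*Q) = -6 + 2*Q*(-892 + Q))
1/J(-114) = 1/(-6 - 1784*(-114) + 2*(-114)²) = 1/(-6 + 203376 + 2*12996) = 1/(-6 + 203376 + 25992) = 1/229362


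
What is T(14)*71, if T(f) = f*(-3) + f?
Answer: -1988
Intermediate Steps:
T(f) = -2*f (T(f) = -3*f + f = -2*f)
T(14)*71 = -2*14*71 = -28*71 = -1988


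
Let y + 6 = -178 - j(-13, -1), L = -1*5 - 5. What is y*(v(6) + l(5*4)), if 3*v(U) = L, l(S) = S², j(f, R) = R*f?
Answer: -234430/3 ≈ -78143.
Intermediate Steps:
L = -10 (L = -5 - 5 = -10)
v(U) = -10/3 (v(U) = (⅓)*(-10) = -10/3)
y = -197 (y = -6 + (-178 - (-1)*(-13)) = -6 + (-178 - 1*13) = -6 + (-178 - 13) = -6 - 191 = -197)
y*(v(6) + l(5*4)) = -197*(-10/3 + (5*4)²) = -197*(-10/3 + 20²) = -197*(-10/3 + 400) = -197*1190/3 = -234430/3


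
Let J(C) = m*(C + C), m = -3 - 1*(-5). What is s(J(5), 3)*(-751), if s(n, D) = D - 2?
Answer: -751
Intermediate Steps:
m = 2 (m = -3 + 5 = 2)
J(C) = 4*C (J(C) = 2*(C + C) = 2*(2*C) = 4*C)
s(n, D) = -2 + D
s(J(5), 3)*(-751) = (-2 + 3)*(-751) = 1*(-751) = -751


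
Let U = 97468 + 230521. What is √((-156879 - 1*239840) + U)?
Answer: I*√68730 ≈ 262.16*I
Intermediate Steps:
U = 327989
√((-156879 - 1*239840) + U) = √((-156879 - 1*239840) + 327989) = √((-156879 - 239840) + 327989) = √(-396719 + 327989) = √(-68730) = I*√68730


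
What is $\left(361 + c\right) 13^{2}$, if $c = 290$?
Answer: $110019$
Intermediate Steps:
$\left(361 + c\right) 13^{2} = \left(361 + 290\right) 13^{2} = 651 \cdot 169 = 110019$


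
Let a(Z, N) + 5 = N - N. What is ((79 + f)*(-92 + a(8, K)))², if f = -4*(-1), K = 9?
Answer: 64818601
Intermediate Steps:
a(Z, N) = -5 (a(Z, N) = -5 + (N - N) = -5 + 0 = -5)
f = 4
((79 + f)*(-92 + a(8, K)))² = ((79 + 4)*(-92 - 5))² = (83*(-97))² = (-8051)² = 64818601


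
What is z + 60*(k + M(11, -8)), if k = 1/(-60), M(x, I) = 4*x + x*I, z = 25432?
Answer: 22791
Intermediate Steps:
M(x, I) = 4*x + I*x
k = -1/60 ≈ -0.016667
z + 60*(k + M(11, -8)) = 25432 + 60*(-1/60 + 11*(4 - 8)) = 25432 + 60*(-1/60 + 11*(-4)) = 25432 + 60*(-1/60 - 44) = 25432 + 60*(-2641/60) = 25432 - 2641 = 22791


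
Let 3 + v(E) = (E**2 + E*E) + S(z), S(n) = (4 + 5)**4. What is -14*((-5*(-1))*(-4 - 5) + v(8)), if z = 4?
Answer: -92974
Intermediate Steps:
S(n) = 6561 (S(n) = 9**4 = 6561)
v(E) = 6558 + 2*E**2 (v(E) = -3 + ((E**2 + E*E) + 6561) = -3 + ((E**2 + E**2) + 6561) = -3 + (2*E**2 + 6561) = -3 + (6561 + 2*E**2) = 6558 + 2*E**2)
-14*((-5*(-1))*(-4 - 5) + v(8)) = -14*((-5*(-1))*(-4 - 5) + (6558 + 2*8**2)) = -14*(5*(-9) + (6558 + 2*64)) = -14*(-45 + (6558 + 128)) = -14*(-45 + 6686) = -14*6641 = -92974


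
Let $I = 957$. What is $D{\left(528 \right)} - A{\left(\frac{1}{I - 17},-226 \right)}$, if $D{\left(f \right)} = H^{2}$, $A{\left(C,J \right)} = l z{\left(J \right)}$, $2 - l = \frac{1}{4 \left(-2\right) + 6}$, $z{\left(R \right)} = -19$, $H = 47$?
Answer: $\frac{4513}{2} \approx 2256.5$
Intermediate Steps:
$l = \frac{5}{2}$ ($l = 2 - \frac{1}{4 \left(-2\right) + 6} = 2 - \frac{1}{-8 + 6} = 2 - \frac{1}{-2} = 2 - - \frac{1}{2} = 2 + \frac{1}{2} = \frac{5}{2} \approx 2.5$)
$A{\left(C,J \right)} = - \frac{95}{2}$ ($A{\left(C,J \right)} = \frac{5}{2} \left(-19\right) = - \frac{95}{2}$)
$D{\left(f \right)} = 2209$ ($D{\left(f \right)} = 47^{2} = 2209$)
$D{\left(528 \right)} - A{\left(\frac{1}{I - 17},-226 \right)} = 2209 - - \frac{95}{2} = 2209 + \frac{95}{2} = \frac{4513}{2}$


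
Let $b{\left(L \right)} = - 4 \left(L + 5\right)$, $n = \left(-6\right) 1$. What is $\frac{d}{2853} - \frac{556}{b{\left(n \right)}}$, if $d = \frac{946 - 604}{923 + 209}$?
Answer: $- \frac{24939639}{179422} \approx -139.0$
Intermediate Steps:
$n = -6$
$d = \frac{171}{566}$ ($d = \frac{342}{1132} = 342 \cdot \frac{1}{1132} = \frac{171}{566} \approx 0.30212$)
$b{\left(L \right)} = -20 - 4 L$ ($b{\left(L \right)} = - 4 \left(5 + L\right) = -20 - 4 L$)
$\frac{d}{2853} - \frac{556}{b{\left(n \right)}} = \frac{171}{566 \cdot 2853} - \frac{556}{-20 - -24} = \frac{171}{566} \cdot \frac{1}{2853} - \frac{556}{-20 + 24} = \frac{19}{179422} - \frac{556}{4} = \frac{19}{179422} - 139 = - \frac{24939639}{179422}$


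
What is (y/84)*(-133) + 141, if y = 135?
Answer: -291/4 ≈ -72.750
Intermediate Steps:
(y/84)*(-133) + 141 = (135/84)*(-133) + 141 = (135*(1/84))*(-133) + 141 = (45/28)*(-133) + 141 = -855/4 + 141 = -291/4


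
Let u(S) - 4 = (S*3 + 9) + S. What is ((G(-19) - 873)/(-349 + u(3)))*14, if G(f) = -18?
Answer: 77/2 ≈ 38.500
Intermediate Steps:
u(S) = 13 + 4*S (u(S) = 4 + ((S*3 + 9) + S) = 4 + ((3*S + 9) + S) = 4 + ((9 + 3*S) + S) = 4 + (9 + 4*S) = 13 + 4*S)
((G(-19) - 873)/(-349 + u(3)))*14 = ((-18 - 873)/(-349 + (13 + 4*3)))*14 = -891/(-349 + (13 + 12))*14 = -891/(-349 + 25)*14 = -891/(-324)*14 = -891*(-1/324)*14 = (11/4)*14 = 77/2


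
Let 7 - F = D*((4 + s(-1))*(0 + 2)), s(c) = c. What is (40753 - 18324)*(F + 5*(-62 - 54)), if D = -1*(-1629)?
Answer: -232072863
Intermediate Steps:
D = 1629
F = -9767 (F = 7 - 1629*(4 - 1)*(0 + 2) = 7 - 1629*3*2 = 7 - 1629*6 = 7 - 1*9774 = 7 - 9774 = -9767)
(40753 - 18324)*(F + 5*(-62 - 54)) = (40753 - 18324)*(-9767 + 5*(-62 - 54)) = 22429*(-9767 + 5*(-116)) = 22429*(-9767 - 580) = 22429*(-10347) = -232072863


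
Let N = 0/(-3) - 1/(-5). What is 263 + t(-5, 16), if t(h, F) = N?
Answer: 1316/5 ≈ 263.20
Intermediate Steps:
N = 1/5 (N = 0*(-1/3) - 1*(-1/5) = 0 + 1/5 = 1/5 ≈ 0.20000)
t(h, F) = 1/5
263 + t(-5, 16) = 263 + 1/5 = 1316/5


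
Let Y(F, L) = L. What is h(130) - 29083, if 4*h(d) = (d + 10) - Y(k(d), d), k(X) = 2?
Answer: -58161/2 ≈ -29081.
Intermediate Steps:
h(d) = 5/2 (h(d) = ((d + 10) - d)/4 = ((10 + d) - d)/4 = (1/4)*10 = 5/2)
h(130) - 29083 = 5/2 - 29083 = -58161/2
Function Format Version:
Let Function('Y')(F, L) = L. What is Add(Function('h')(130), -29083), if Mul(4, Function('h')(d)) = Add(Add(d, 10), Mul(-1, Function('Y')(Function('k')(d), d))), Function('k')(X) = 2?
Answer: Rational(-58161, 2) ≈ -29081.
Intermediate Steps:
Function('h')(d) = Rational(5, 2) (Function('h')(d) = Mul(Rational(1, 4), Add(Add(d, 10), Mul(-1, d))) = Mul(Rational(1, 4), Add(Add(10, d), Mul(-1, d))) = Mul(Rational(1, 4), 10) = Rational(5, 2))
Add(Function('h')(130), -29083) = Add(Rational(5, 2), -29083) = Rational(-58161, 2)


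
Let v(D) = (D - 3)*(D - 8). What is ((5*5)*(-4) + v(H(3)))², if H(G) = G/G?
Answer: 7396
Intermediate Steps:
H(G) = 1
v(D) = (-8 + D)*(-3 + D) (v(D) = (-3 + D)*(-8 + D) = (-8 + D)*(-3 + D))
((5*5)*(-4) + v(H(3)))² = ((5*5)*(-4) + (24 + 1² - 11*1))² = (25*(-4) + (24 + 1 - 11))² = (-100 + 14)² = (-86)² = 7396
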